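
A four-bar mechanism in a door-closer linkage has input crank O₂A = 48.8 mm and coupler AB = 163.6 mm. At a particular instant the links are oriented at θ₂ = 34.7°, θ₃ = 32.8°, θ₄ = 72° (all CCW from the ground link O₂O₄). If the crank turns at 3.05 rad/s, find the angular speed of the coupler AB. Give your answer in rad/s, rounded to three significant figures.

ω₂ = 3.05 rad/s
Differentiating the loop-closure r₂e^{iθ₂}+r₃e^{iθ₃}=r₁+r₄e^{iθ₄} gives r₂ω₂e^{iθ₂}+r₃ω₃e^{iθ₃}=r₄ω₄e^{iθ₄}.
Eliminating the other unknown: ω₃ = r₂ω₂ sin(θ₄−θ₂) / [r₃ sin(θ₃−θ₄)].
Numerator sine = +0.60599; denominator sine = -0.63203.
Result = 0.0488·3.05·(+0.60599) / (0.1636·(-0.63203)) = -0.8723 rad/s; magnitude 0.8723 rad/s.

0.872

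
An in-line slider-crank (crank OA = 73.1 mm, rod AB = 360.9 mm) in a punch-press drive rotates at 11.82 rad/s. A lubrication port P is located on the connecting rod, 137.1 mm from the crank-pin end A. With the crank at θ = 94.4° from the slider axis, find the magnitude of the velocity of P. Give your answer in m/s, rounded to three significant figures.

ω = 11.82 rad/s.  Crank-pin speed |V_A| = rω = 0.86404 m/s, perpendicular to OA.
Rod angle: sinφ = −(r/L) sinθ ⇒ φ = -11.651°; ω_rod = −rω cosθ/√(L²−r²sin²θ) = +0.18754 rad/s.
V_P = V_A + ω_rod × AP, with AP = 0.1371 m along the rod.
Components: V_Px = −rω sinθ − a·ω_rod·sinφ = -0.8563 m/s;  V_Py = rω cosθ + a·ω_rod·cosφ = -0.041107 m/s.
|V_P| = √(V_Px² + V_Py²) = 0.85729 m/s.

0.857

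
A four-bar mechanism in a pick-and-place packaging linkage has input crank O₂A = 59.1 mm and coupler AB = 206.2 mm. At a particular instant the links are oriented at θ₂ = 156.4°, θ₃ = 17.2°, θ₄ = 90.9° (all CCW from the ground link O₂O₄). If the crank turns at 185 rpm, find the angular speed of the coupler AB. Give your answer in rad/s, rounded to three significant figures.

5.26

ω₂ = 19.37 rad/s (from 185 rpm).
Differentiating the loop-closure r₂e^{iθ₂}+r₃e^{iθ₃}=r₁+r₄e^{iθ₄} gives r₂ω₂e^{iθ₂}+r₃ω₃e^{iθ₃}=r₄ω₄e^{iθ₄}.
Eliminating the other unknown: ω₃ = r₂ω₂ sin(θ₄−θ₂) / [r₃ sin(θ₃−θ₄)].
Numerator sine = -0.90996; denominator sine = -0.95981.
Result = 0.0591·19.37·(-0.90996) / (0.2062·(-0.95981)) = +5.2643 rad/s; magnitude 5.2643 rad/s.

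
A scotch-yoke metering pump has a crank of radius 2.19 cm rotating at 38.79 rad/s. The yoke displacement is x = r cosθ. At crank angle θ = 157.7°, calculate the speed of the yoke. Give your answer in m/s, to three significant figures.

ω = 38.79 rad/s
x = r cosθ ⇒ ẋ = −rω sinθ.
|v| = rω|sinθ| = 0.0219·38.79·|sin 157.7°| = 0.32235 m/s.

0.322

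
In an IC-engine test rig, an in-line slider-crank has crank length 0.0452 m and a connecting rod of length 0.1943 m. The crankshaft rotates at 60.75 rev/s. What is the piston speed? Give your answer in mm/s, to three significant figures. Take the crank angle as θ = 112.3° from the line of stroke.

14500

ω = 2π·60.8 = 381.7 rad/s
For an in-line slider-crank, x = r cosθ + √(L² − r² sin²θ), so v = −rω sinθ·[1 + r cosθ/√(L² − r² sin²θ)].
With r = 0.0452 m, L = 0.1943 m, θ = 112.3°: √(L² − r² sin²θ) = 0.18975 m.
v = −0.0452·381.7·0.92521·[1 + 0.0452·-0.37946/0.18975] = -14.52 m/s.
|v| = 14.52 m/s = 14520 mm/s.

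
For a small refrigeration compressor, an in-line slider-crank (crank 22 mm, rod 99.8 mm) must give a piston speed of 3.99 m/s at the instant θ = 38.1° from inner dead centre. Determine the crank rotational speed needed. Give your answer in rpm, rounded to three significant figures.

2390

For an in-line slider-crank, |v_piston| = rω|sinθ|·[1 + r cosθ/√(L² − r² sin²θ)].
With r = 0.022 m, L = 0.0998 m, θ = 38.1°: the bracketed kinematic factor |dx/dθ| = 0.015952 m.
ω = v/|dx/dθ| = 3.99/0.015952 = 250.13 rad/s.
N = 60ω/(2π) = 2388.6 rpm.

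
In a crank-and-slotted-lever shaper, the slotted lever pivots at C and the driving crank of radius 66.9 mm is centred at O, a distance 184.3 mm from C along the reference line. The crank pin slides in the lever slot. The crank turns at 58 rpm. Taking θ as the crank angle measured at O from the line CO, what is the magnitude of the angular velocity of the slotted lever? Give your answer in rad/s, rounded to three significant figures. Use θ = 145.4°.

1.90

ω = 6.074 rad/s (from 58 rpm).
Crank pin A relative to C: A = (d + r cosθ, r sinθ); lever angle φ = atan2(r sinθ, d + r cosθ).
Differentiating tanφ: φ̇ = rω(d cosθ + r)/(d² + r² + 2dr cosθ).
d² + r² + 2dr cosθ = |CA|² = 0.0181441 m²;  d cosθ + r = -0.084804 m.
|ω_lever| = |0.0669·6.074·-0.084804| / 0.0181441 = 1.8992 rad/s.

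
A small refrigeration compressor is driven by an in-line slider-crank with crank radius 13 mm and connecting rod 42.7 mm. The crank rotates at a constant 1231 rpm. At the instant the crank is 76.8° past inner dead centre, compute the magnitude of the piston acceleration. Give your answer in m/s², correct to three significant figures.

ω = 2π·1231/60 = 128.9 rad/s
x(θ) = r cosθ + √(L² − r² sin²θ); with ω constant, a = ω²·d²x/dθ².
d²x/dθ² = −r cosθ − r²(cos2θ)/√u − r⁴ sin²2θ/(4u^{3/2}),  u = L² − r² sin²θ = 0.0016631 m².
Substituting r = 0.013 m, L = 0.0427 m, θ = 76.8°: d²x/dθ² = +0.00072252 m.
a = ω²·d²x/dθ² = (128.9)²·(+0.00072252) = +12.007 m/s²;  |a| = 12.007 m/s².

12.0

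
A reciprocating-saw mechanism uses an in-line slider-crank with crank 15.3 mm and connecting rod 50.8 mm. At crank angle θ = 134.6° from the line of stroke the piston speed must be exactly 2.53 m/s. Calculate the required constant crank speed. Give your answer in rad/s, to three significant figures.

296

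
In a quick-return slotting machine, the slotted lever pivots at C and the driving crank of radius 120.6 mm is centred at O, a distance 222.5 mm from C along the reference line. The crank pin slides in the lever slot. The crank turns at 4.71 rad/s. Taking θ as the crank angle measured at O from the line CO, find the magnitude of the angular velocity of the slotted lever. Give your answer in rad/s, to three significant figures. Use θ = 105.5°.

0.699

ω = 4.71 rad/s
Crank pin A relative to C: A = (d + r cosθ, r sinθ); lever angle φ = atan2(r sinθ, d + r cosθ).
Differentiating tanφ: φ̇ = rω(d cosθ + r)/(d² + r² + 2dr cosθ).
d² + r² + 2dr cosθ = |CA|² = 0.0497087 m²;  d cosθ + r = +0.061139 m.
|ω_lever| = |0.1206·4.71·+0.061139| / 0.0497087 = 0.69865 rad/s.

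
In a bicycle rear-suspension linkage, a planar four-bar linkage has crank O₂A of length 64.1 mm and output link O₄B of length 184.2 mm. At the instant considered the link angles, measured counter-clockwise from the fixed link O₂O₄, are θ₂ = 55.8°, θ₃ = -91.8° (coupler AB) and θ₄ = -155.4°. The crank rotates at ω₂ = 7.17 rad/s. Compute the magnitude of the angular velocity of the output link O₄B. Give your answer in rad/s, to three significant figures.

ω₂ = 7.17 rad/s
Differentiating the loop-closure r₂e^{iθ₂}+r₃e^{iθ₃}=r₁+r₄e^{iθ₄} gives r₂ω₂e^{iθ₂}+r₃ω₃e^{iθ₃}=r₄ω₄e^{iθ₄}.
Eliminating the other unknown: ω₄ = r₂ω₂ sin(θ₂−θ₃) / [r₄ sin(θ₄−θ₃)].
Numerator sine = +0.53583; denominator sine = -0.89571.
Result = 0.0641·7.17·(+0.53583) / (0.1842·(-0.89571)) = -1.4926 rad/s; magnitude 1.4926 rad/s.

1.49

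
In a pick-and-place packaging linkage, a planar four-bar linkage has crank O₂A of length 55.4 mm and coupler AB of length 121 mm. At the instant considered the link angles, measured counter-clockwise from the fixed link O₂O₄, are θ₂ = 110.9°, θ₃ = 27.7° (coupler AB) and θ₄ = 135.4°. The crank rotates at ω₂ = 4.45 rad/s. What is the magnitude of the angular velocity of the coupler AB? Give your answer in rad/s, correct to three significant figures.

0.887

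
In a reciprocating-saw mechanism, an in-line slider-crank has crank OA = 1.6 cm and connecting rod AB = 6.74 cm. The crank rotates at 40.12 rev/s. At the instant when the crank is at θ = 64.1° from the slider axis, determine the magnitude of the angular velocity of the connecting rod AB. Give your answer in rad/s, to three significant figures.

26.8

ω = 252.1 rad/s (converted from 40.12 rev/s).
The rod makes angle φ with the slider axis where L sinφ = r sinθ; differentiating, L cosφ·φ̇ = r ω cosθ.
L cosφ = √(L² − r² sin²θ) = 0.065845 m.
|ω_rod| = r ω |cosθ| / √(L² − r² sin²θ) = 0.016·252.1·0.43680/0.065845 = 26.756 rad/s.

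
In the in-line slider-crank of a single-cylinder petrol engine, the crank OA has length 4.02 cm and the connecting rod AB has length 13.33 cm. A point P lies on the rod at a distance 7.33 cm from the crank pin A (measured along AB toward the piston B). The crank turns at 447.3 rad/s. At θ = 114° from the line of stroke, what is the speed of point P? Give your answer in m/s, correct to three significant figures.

ω = 447.3 rad/s.  Crank-pin speed |V_A| = rω = 17.981 m/s, perpendicular to OA.
Rod angle: sinφ = −(r/L) sinθ ⇒ φ = -15.992°; ω_rod = −rω cosθ/√(L²−r²sin²θ) = +57.075 rad/s.
V_P = V_A + ω_rod × AP, with AP = 0.0733 m along the rod.
Components: V_Px = −rω sinθ − a·ω_rod·sinφ = -15.274 m/s;  V_Py = rω cosθ + a·ω_rod·cosφ = -3.292 m/s.
|V_P| = √(V_Px² + V_Py²) = 15.625 m/s.

15.6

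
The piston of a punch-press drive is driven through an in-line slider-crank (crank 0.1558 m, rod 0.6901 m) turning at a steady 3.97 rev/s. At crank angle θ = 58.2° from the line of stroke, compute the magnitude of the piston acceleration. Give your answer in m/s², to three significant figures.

41.4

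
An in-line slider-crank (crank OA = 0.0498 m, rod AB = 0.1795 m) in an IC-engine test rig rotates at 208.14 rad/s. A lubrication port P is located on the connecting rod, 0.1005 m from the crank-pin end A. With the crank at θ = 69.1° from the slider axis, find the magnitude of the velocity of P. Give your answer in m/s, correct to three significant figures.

ω = 208.1 rad/s.  Crank-pin speed |V_A| = rω = 10.365 m/s, perpendicular to OA.
Rod angle: sinφ = −(r/L) sinθ ⇒ φ = -15.022°; ω_rod = −rω cosθ/√(L²−r²sin²θ) = -21.329 rad/s.
V_P = V_A + ω_rod × AP, with AP = 0.1005 m along the rod.
Components: V_Px = −rω sinθ − a·ω_rod·sinφ = -10.239 m/s;  V_Py = rω cosθ + a·ω_rod·cosφ = +1.6274 m/s.
|V_P| = √(V_Px² + V_Py²) = 10.367 m/s.

10.4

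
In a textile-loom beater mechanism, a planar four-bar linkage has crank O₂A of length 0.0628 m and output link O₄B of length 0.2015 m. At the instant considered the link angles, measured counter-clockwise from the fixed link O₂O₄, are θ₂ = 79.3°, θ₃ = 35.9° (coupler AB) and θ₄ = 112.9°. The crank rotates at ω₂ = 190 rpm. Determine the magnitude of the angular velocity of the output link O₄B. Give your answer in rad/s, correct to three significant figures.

ω₂ = 19.9 rad/s (from 190 rpm).
Differentiating the loop-closure r₂e^{iθ₂}+r₃e^{iθ₃}=r₁+r₄e^{iθ₄} gives r₂ω₂e^{iθ₂}+r₃ω₃e^{iθ₃}=r₄ω₄e^{iθ₄}.
Eliminating the other unknown: ω₄ = r₂ω₂ sin(θ₂−θ₃) / [r₄ sin(θ₄−θ₃)].
Numerator sine = +0.68709; denominator sine = +0.97437.
Result = 0.0628·19.9·(+0.68709) / (0.2015·(+0.97437)) = +4.3728 rad/s; magnitude 4.3728 rad/s.

4.37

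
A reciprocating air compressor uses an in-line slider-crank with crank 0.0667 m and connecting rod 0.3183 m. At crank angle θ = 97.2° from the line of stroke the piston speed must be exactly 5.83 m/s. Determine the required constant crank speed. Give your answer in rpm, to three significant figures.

865

For an in-line slider-crank, |v_piston| = rω|sinθ|·[1 + r cosθ/√(L² − r² sin²θ)].
With r = 0.0667 m, L = 0.3183 m, θ = 97.2°: the bracketed kinematic factor |dx/dθ| = 0.064397 m.
ω = v/|dx/dθ| = 5.83/0.064397 = 90.532 rad/s.
N = 60ω/(2π) = 864.52 rpm.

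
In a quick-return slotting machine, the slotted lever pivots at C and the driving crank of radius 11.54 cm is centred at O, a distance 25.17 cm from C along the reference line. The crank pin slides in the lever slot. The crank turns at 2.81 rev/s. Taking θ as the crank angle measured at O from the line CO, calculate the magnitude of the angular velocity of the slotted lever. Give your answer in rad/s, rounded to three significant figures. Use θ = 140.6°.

ω = 17.66 rad/s (from 2.81 rev/s).
Crank pin A relative to C: A = (d + r cosθ, r sinθ); lever angle φ = atan2(r sinθ, d + r cosθ).
Differentiating tanφ: φ̇ = rω(d cosθ + r)/(d² + r² + 2dr cosθ).
d² + r² + 2dr cosθ = |CA|² = 0.0317801 m²;  d cosθ + r = -0.079097 m.
|ω_lever| = |0.1154·17.66·-0.079097| / 0.0317801 = 5.071 rad/s.

5.07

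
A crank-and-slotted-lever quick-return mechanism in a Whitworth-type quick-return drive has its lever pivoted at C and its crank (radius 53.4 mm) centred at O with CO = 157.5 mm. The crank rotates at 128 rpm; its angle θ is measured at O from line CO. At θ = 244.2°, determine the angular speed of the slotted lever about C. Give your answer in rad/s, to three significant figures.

0.533

ω = 13.4 rad/s (from 128 rpm).
Crank pin A relative to C: A = (d + r cosθ, r sinθ); lever angle φ = atan2(r sinθ, d + r cosθ).
Differentiating tanφ: φ̇ = rω(d cosθ + r)/(d² + r² + 2dr cosθ).
d² + r² + 2dr cosθ = |CA|² = 0.0203368 m²;  d cosθ + r = -0.015149 m.
|ω_lever| = |0.0534·13.4·-0.015149| / 0.0203368 = 0.53319 rad/s.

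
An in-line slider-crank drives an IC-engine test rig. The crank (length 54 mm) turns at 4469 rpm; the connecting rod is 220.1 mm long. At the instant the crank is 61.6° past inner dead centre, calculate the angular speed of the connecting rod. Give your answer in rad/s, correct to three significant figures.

ω = 468 rad/s (converted from 4469 rpm).
The rod makes angle φ with the slider axis where L sinφ = r sinθ; differentiating, L cosφ·φ̇ = r ω cosθ.
L cosφ = √(L² − r² sin²θ) = 0.21491 m.
|ω_rod| = r ω |cosθ| / √(L² − r² sin²θ) = 0.054·468·0.47562/0.21491 = 55.929 rad/s.

55.9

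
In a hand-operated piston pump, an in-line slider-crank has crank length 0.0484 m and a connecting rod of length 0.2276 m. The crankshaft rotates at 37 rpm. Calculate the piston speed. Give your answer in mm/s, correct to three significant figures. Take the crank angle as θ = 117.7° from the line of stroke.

ω = 2π·37/60 = 3.875 rad/s
For an in-line slider-crank, x = r cosθ + √(L² − r² sin²θ), so v = −rω sinθ·[1 + r cosθ/√(L² − r² sin²θ)].
With r = 0.0484 m, L = 0.2276 m, θ = 117.7°: √(L² − r² sin²θ) = 0.22353 m.
v = −0.0484·3.875·0.88539·[1 + 0.0484·-0.46484/0.22353] = -0.14933 m/s.
|v| = 0.14933 m/s = 149.33 mm/s.

149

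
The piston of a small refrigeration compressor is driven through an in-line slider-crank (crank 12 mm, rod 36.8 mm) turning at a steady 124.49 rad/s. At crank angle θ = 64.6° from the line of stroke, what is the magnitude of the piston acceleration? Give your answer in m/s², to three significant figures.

40.8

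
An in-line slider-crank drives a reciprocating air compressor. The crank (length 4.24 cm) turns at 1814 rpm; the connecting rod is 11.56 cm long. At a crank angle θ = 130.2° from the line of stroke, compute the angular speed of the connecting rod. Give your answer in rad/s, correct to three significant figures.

46.8

ω = 190 rad/s (converted from 1814 rpm).
The rod makes angle φ with the slider axis where L sinφ = r sinθ; differentiating, L cosφ·φ̇ = r ω cosθ.
L cosφ = √(L² − r² sin²θ) = 0.11097 m.
|ω_rod| = r ω |cosθ| / √(L² − r² sin²θ) = 0.0424·190·0.64546/0.11097 = 46.848 rad/s.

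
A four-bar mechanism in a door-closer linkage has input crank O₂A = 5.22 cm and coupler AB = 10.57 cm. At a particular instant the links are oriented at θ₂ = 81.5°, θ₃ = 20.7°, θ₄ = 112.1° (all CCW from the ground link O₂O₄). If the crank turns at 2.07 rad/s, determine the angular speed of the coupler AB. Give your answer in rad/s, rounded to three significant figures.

0.521

ω₂ = 2.07 rad/s
Differentiating the loop-closure r₂e^{iθ₂}+r₃e^{iθ₃}=r₁+r₄e^{iθ₄} gives r₂ω₂e^{iθ₂}+r₃ω₃e^{iθ₃}=r₄ω₄e^{iθ₄}.
Eliminating the other unknown: ω₃ = r₂ω₂ sin(θ₄−θ₂) / [r₃ sin(θ₃−θ₄)].
Numerator sine = +0.50904; denominator sine = -0.99970.
Result = 0.0522·2.07·(+0.50904) / (0.1057·(-0.99970)) = -0.52053 rad/s; magnitude 0.52053 rad/s.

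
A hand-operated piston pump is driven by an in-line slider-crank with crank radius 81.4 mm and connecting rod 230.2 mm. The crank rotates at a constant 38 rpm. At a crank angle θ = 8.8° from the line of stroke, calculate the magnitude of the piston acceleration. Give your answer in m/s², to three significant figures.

ω = 2π·38/60 = 3.979 rad/s
x(θ) = r cosθ + √(L² − r² sin²θ); with ω constant, a = ω²·d²x/dθ².
d²x/dθ² = −r cosθ − r²(cos2θ)/√u − r⁴ sin²2θ/(4u^{3/2}),  u = L² − r² sin²θ = 0.052837 m².
Substituting r = 0.0814 m, L = 0.2302 m, θ = 8.8°: d²x/dθ² = -0.108 m.
a = ω²·d²x/dθ² = (3.979)²·(-0.108) = -1.7102 m/s²;  |a| = 1.7102 m/s².

1.71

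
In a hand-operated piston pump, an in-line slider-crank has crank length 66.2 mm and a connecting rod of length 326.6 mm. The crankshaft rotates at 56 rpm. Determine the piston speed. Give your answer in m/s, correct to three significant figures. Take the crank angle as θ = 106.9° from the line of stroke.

0.349

ω = 2π·56/60 = 5.864 rad/s
For an in-line slider-crank, x = r cosθ + √(L² − r² sin²θ), so v = −rω sinθ·[1 + r cosθ/√(L² − r² sin²θ)].
With r = 0.0662 m, L = 0.3266 m, θ = 106.9°: √(L² − r² sin²θ) = 0.3204 m.
v = −0.0662·5.864·0.95681·[1 + 0.0662·-0.29070/0.3204] = -0.34914 m/s.
|v| = 0.34914 m/s.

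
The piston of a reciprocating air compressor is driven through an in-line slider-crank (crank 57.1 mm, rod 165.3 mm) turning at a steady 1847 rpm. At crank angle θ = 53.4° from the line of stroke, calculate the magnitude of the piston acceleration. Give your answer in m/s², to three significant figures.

ω = 2π·1847/60 = 193.4 rad/s
x(θ) = r cosθ + √(L² − r² sin²θ); with ω constant, a = ω²·d²x/dθ².
d²x/dθ² = −r cosθ − r²(cos2θ)/√u − r⁴ sin²2θ/(4u^{3/2}),  u = L² − r² sin²θ = 0.0252227 m².
Substituting r = 0.0571 m, L = 0.1653 m, θ = 53.4°: d²x/dθ² = -0.028719 m.
a = ω²·d²x/dθ² = (193.4)²·(-0.028719) = -1074.4 m/s²;  |a| = 1074.4 m/s².

1070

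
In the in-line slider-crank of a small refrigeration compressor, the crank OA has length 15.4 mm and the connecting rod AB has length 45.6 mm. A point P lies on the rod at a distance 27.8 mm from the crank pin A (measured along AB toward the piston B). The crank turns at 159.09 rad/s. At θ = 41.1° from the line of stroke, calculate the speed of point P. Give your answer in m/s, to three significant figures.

2.00

ω = 159.1 rad/s.  Crank-pin speed |V_A| = rω = 2.45 m/s, perpendicular to OA.
Rod angle: sinφ = −(r/L) sinθ ⇒ φ = -12.827°; ω_rod = −rω cosθ/√(L²−r²sin²θ) = -41.524 rad/s.
V_P = V_A + ω_rod × AP, with AP = 0.0278 m along the rod.
Components: V_Px = −rω sinθ − a·ω_rod·sinφ = -1.8668 m/s;  V_Py = rω cosθ + a·ω_rod·cosφ = +0.72067 m/s.
|V_P| = √(V_Px² + V_Py²) = 2.0011 m/s.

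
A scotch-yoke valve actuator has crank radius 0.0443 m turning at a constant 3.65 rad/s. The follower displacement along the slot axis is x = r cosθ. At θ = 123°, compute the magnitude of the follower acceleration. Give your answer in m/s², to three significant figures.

ω = 3.65 rad/s
x = r cosθ ⇒ ẍ = −rω² cosθ (ω constant).
|a| = rω²|cosθ| = 0.0443·(3.65)²·|cos 123°| = 0.32144 m/s².

0.321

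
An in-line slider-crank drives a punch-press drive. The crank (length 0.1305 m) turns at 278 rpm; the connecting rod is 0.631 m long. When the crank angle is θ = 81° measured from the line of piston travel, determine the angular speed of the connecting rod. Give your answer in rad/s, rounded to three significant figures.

ω = 29.11 rad/s (converted from 278 rpm).
The rod makes angle φ with the slider axis where L sinφ = r sinθ; differentiating, L cosφ·φ̇ = r ω cosθ.
L cosφ = √(L² − r² sin²θ) = 0.6177 m.
|ω_rod| = r ω |cosθ| / √(L² − r² sin²θ) = 0.1305·29.11·0.15643/0.6177 = 0.96215 rad/s.

0.962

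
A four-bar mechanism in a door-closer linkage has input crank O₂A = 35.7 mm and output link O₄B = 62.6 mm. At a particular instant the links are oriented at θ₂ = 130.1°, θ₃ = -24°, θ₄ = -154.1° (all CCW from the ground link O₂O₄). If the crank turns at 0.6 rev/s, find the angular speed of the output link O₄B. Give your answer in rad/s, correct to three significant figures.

1.23

ω₂ = 3.77 rad/s (from 0.6 rev/s).
Differentiating the loop-closure r₂e^{iθ₂}+r₃e^{iθ₃}=r₁+r₄e^{iθ₄} gives r₂ω₂e^{iθ₂}+r₃ω₃e^{iθ₃}=r₄ω₄e^{iθ₄}.
Eliminating the other unknown: ω₄ = r₂ω₂ sin(θ₂−θ₃) / [r₄ sin(θ₄−θ₃)].
Numerator sine = +0.43680; denominator sine = -0.76492.
Result = 0.0357·3.77·(+0.43680) / (0.0626·(-0.76492)) = -1.2277 rad/s; magnitude 1.2277 rad/s.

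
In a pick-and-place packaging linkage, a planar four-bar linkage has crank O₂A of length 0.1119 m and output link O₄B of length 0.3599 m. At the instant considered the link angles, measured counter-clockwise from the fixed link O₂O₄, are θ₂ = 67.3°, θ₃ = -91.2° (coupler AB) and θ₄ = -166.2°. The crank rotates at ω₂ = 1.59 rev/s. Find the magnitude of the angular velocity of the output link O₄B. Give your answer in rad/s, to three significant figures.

1.18

ω₂ = 9.99 rad/s (from 1.59 rev/s).
Differentiating the loop-closure r₂e^{iθ₂}+r₃e^{iθ₃}=r₁+r₄e^{iθ₄} gives r₂ω₂e^{iθ₂}+r₃ω₃e^{iθ₃}=r₄ω₄e^{iθ₄}.
Eliminating the other unknown: ω₄ = r₂ω₂ sin(θ₂−θ₃) / [r₄ sin(θ₄−θ₃)].
Numerator sine = +0.36650; denominator sine = -0.96593.
Result = 0.1119·9.99·(+0.36650) / (0.3599·(-0.96593)) = -1.1786 rad/s; magnitude 1.1786 rad/s.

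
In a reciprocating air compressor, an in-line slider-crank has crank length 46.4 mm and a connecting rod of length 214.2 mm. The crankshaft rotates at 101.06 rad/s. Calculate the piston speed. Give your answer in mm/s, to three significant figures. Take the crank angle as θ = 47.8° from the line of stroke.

3990

ω = 101.1 rad/s
For an in-line slider-crank, x = r cosθ + √(L² − r² sin²θ), so v = −rω sinθ·[1 + r cosθ/√(L² − r² sin²θ)].
With r = 0.0464 m, L = 0.2142 m, θ = 47.8°: √(L² − r² sin²θ) = 0.21142 m.
v = −0.0464·101.1·0.74080·[1 + 0.0464·0.67172/0.21142] = -3.9859 m/s.
|v| = 3.9859 m/s = 3985.9 mm/s.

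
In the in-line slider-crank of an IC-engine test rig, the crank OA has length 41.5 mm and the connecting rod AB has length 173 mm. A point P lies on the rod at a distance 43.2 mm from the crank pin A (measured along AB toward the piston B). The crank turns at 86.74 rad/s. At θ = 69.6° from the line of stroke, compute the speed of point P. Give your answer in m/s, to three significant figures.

3.57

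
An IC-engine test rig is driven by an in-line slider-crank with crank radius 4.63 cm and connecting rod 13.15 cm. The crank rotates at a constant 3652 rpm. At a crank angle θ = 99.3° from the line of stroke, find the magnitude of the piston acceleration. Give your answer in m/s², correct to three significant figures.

3500

ω = 2π·3652/60 = 382.4 rad/s
x(θ) = r cosθ + √(L² − r² sin²θ); with ω constant, a = ω²·d²x/dθ².
d²x/dθ² = −r cosθ − r²(cos2θ)/√u − r⁴ sin²2θ/(4u^{3/2}),  u = L² − r² sin²θ = 0.0152045 m².
Substituting r = 0.0463 m, L = 0.1315 m, θ = 99.3°: d²x/dθ² = +0.023897 m.
a = ω²·d²x/dθ² = (382.4)²·(+0.023897) = +3495.1 m/s²;  |a| = 3495.1 m/s².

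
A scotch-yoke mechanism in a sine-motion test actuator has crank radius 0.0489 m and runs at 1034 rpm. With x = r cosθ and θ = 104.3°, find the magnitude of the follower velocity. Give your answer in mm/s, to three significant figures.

5130

ω = 108.3 rad/s (from 1034 rpm).
x = r cosθ ⇒ ẋ = −rω sinθ.
|v| = rω|sinθ| = 0.0489·108.3·|sin 104.3°| = 5.1308 m/s = 5130.8 mm/s.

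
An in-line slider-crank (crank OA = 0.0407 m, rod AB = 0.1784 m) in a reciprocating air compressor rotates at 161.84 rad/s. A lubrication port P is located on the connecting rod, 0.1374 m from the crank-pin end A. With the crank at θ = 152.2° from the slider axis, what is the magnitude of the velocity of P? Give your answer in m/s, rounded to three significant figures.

2.92

ω = 161.8 rad/s.  Crank-pin speed |V_A| = rω = 6.5869 m/s, perpendicular to OA.
Rod angle: sinφ = −(r/L) sinθ ⇒ φ = -6.108°; ω_rod = −rω cosθ/√(L²−r²sin²θ) = +32.847 rad/s.
V_P = V_A + ω_rod × AP, with AP = 0.1374 m along the rod.
Components: V_Px = −rω sinθ − a·ω_rod·sinφ = -2.5918 m/s;  V_Py = rω cosθ + a·ω_rod·cosφ = -1.3391 m/s.
|V_P| = √(V_Px² + V_Py²) = 2.9173 m/s.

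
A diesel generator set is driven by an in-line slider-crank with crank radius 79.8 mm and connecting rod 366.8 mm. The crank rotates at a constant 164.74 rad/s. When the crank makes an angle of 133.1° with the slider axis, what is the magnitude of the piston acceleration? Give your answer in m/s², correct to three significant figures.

ω = 164.7 rad/s
x(θ) = r cosθ + √(L² − r² sin²θ); with ω constant, a = ω²·d²x/dθ².
d²x/dθ² = −r cosθ − r²(cos2θ)/√u − r⁴ sin²2θ/(4u^{3/2}),  u = L² − r² sin²θ = 0.131147 m².
Substituting r = 0.0798 m, L = 0.3668 m, θ = 133.1°: d²x/dθ² = +0.055478 m.
a = ω²·d²x/dθ² = (164.7)²·(+0.055478) = +1505.6 m/s²;  |a| = 1505.6 m/s².

1510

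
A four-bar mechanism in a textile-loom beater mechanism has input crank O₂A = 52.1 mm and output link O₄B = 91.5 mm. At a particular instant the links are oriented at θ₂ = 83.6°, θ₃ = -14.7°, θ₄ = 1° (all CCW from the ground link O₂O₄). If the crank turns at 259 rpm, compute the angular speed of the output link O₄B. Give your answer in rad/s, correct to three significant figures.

ω₂ = 27.12 rad/s (from 259 rpm).
Differentiating the loop-closure r₂e^{iθ₂}+r₃e^{iθ₃}=r₁+r₄e^{iθ₄} gives r₂ω₂e^{iθ₂}+r₃ω₃e^{iθ₃}=r₄ω₄e^{iθ₄}.
Eliminating the other unknown: ω₄ = r₂ω₂ sin(θ₂−θ₃) / [r₄ sin(θ₄−θ₃)].
Numerator sine = +0.98953; denominator sine = +0.27060.
Result = 0.0521·27.12·(+0.98953) / (0.0915·(+0.27060)) = +56.473 rad/s; magnitude 56.473 rad/s.

56.5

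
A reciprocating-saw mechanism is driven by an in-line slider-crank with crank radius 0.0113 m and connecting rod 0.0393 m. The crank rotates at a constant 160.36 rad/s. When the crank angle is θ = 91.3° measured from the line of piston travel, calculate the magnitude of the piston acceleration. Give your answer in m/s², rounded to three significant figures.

93.7

ω = 160.4 rad/s
x(θ) = r cosθ + √(L² − r² sin²θ); with ω constant, a = ω²·d²x/dθ².
d²x/dθ² = −r cosθ − r²(cos2θ)/√u − r⁴ sin²2θ/(4u^{3/2}),  u = L² − r² sin²θ = 0.00141687 m².
Substituting r = 0.0113 m, L = 0.0393 m, θ = 91.3°: d²x/dθ² = +0.003645 m.
a = ω²·d²x/dθ² = (160.4)²·(+0.003645) = +93.732 m/s²;  |a| = 93.732 m/s².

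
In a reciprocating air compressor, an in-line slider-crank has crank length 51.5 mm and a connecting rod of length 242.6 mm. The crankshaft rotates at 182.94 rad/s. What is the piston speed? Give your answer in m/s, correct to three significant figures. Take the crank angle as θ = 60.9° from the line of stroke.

ω = 182.9 rad/s
For an in-line slider-crank, x = r cosθ + √(L² − r² sin²θ), so v = −rω sinθ·[1 + r cosθ/√(L² − r² sin²θ)].
With r = 0.0515 m, L = 0.2426 m, θ = 60.9°: √(L² − r² sin²θ) = 0.23839 m.
v = −0.0515·182.9·0.87377·[1 + 0.0515·0.48634/0.23839] = -9.0971 m/s.
|v| = 9.0971 m/s.

9.10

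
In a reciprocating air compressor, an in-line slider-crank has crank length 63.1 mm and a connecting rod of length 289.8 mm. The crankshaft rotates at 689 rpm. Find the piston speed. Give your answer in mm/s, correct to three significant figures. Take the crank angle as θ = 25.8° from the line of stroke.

ω = 2π·689/60 = 72.15 rad/s
For an in-line slider-crank, x = r cosθ + √(L² − r² sin²θ), so v = −rω sinθ·[1 + r cosθ/√(L² − r² sin²θ)].
With r = 0.0631 m, L = 0.2898 m, θ = 25.8°: √(L² − r² sin²θ) = 0.2885 m.
v = −0.0631·72.15·0.43523·[1 + 0.0631·0.90032/0.2885] = -2.3717 m/s.
|v| = 2.3717 m/s = 2371.7 mm/s.

2370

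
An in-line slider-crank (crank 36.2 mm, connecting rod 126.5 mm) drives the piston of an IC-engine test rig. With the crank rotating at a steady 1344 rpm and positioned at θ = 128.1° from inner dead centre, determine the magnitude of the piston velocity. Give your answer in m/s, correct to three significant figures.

3.28

ω = 2π·1344/60 = 140.7 rad/s
For an in-line slider-crank, x = r cosθ + √(L² − r² sin²θ), so v = −rω sinθ·[1 + r cosθ/√(L² − r² sin²θ)].
With r = 0.0362 m, L = 0.1265 m, θ = 128.1°: √(L² − r² sin²θ) = 0.12325 m.
v = −0.0362·140.7·0.78694·[1 + 0.0362·-0.61704/0.12325] = -3.2827 m/s.
|v| = 3.2827 m/s.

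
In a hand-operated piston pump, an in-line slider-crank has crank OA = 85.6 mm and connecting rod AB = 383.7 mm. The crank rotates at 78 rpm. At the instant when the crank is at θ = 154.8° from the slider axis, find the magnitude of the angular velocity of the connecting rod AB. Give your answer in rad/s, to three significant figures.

ω = 8.168 rad/s (converted from 78 rpm).
The rod makes angle φ with the slider axis where L sinφ = r sinθ; differentiating, L cosφ·φ̇ = r ω cosθ.
L cosφ = √(L² − r² sin²θ) = 0.38197 m.
|ω_rod| = r ω |cosθ| / √(L² − r² sin²θ) = 0.0856·8.168·0.90483/0.38197 = 1.6563 rad/s.

1.66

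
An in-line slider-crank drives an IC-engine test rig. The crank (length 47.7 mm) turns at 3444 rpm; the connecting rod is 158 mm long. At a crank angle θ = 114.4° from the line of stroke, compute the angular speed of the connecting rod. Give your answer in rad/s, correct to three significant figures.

46.8

ω = 360.7 rad/s (converted from 3444 rpm).
The rod makes angle φ with the slider axis where L sinφ = r sinθ; differentiating, L cosφ·φ̇ = r ω cosθ.
L cosφ = √(L² − r² sin²θ) = 0.15191 m.
|ω_rod| = r ω |cosθ| / √(L² − r² sin²θ) = 0.0477·360.7·0.41310/0.15191 = 46.782 rad/s.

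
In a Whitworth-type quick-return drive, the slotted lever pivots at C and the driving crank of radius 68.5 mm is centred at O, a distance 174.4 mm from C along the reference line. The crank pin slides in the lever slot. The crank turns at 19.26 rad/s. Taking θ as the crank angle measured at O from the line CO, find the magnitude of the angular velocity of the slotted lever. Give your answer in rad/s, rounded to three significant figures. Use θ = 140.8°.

ω = 19.26 rad/s
Crank pin A relative to C: A = (d + r cosθ, r sinθ); lever angle φ = atan2(r sinθ, d + r cosθ).
Differentiating tanφ: φ̇ = rω(d cosθ + r)/(d² + r² + 2dr cosθ).
d² + r² + 2dr cosθ = |CA|² = 0.016592 m²;  d cosθ + r = -0.06665 m.
|ω_lever| = |0.0685·19.26·-0.06665| / 0.016592 = 5.2997 rad/s.

5.30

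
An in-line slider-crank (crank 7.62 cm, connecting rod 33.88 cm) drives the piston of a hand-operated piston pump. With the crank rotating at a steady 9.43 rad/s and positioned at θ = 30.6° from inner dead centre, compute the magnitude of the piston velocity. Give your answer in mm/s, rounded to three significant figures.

437

ω = 9.43 rad/s
For an in-line slider-crank, x = r cosθ + √(L² − r² sin²θ), so v = −rω sinθ·[1 + r cosθ/√(L² − r² sin²θ)].
With r = 0.0762 m, L = 0.3388 m, θ = 30.6°: √(L² − r² sin²θ) = 0.33657 m.
v = −0.0762·9.43·0.50904·[1 + 0.0762·0.86074/0.33657] = -0.43706 m/s.
|v| = 0.43706 m/s = 437.06 mm/s.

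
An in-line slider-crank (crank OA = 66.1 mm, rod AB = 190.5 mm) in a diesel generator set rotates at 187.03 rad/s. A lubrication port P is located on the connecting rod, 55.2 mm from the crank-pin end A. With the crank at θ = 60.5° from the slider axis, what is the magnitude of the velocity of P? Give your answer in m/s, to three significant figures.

12.1

ω = 187 rad/s.  Crank-pin speed |V_A| = rω = 12.363 m/s, perpendicular to OA.
Rod angle: sinφ = −(r/L) sinθ ⇒ φ = -17.578°; ω_rod = −rω cosθ/√(L²−r²sin²θ) = -33.521 rad/s.
V_P = V_A + ω_rod × AP, with AP = 0.0552 m along the rod.
Components: V_Px = −rω sinθ − a·ω_rod·sinφ = -11.319 m/s;  V_Py = rω cosθ + a·ω_rod·cosφ = +4.3237 m/s.
|V_P| = √(V_Px² + V_Py²) = 12.116 m/s.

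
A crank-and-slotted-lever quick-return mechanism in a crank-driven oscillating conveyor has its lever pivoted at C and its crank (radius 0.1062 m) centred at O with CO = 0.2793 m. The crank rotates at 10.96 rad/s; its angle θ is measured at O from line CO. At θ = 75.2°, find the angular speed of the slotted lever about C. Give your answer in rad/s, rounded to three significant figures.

1.98

ω = 10.96 rad/s
Crank pin A relative to C: A = (d + r cosθ, r sinθ); lever angle φ = atan2(r sinθ, d + r cosθ).
Differentiating tanφ: φ̇ = rω(d cosθ + r)/(d² + r² + 2dr cosθ).
d² + r² + 2dr cosθ = |CA|² = 0.104441 m²;  d cosθ + r = +0.17755 m.
|ω_lever| = |0.1062·10.96·+0.17755| / 0.104441 = 1.9787 rad/s.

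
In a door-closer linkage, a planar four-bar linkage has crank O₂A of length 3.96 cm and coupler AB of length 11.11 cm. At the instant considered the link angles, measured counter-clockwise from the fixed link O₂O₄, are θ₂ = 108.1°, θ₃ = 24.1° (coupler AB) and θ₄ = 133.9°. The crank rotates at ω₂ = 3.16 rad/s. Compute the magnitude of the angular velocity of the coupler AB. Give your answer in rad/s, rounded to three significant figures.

ω₂ = 3.16 rad/s
Differentiating the loop-closure r₂e^{iθ₂}+r₃e^{iθ₃}=r₁+r₄e^{iθ₄} gives r₂ω₂e^{iθ₂}+r₃ω₃e^{iθ₃}=r₄ω₄e^{iθ₄}.
Eliminating the other unknown: ω₃ = r₂ω₂ sin(θ₄−θ₂) / [r₃ sin(θ₃−θ₄)].
Numerator sine = +0.43523; denominator sine = -0.94088.
Result = 0.0396·3.16·(+0.43523) / (0.1111·(-0.94088)) = -0.52102 rad/s; magnitude 0.52102 rad/s.

0.521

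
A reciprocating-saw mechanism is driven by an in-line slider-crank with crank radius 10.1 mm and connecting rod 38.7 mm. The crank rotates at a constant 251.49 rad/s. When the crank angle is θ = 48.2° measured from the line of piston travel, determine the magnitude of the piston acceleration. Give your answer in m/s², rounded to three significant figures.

410

ω = 251.5 rad/s
x(θ) = r cosθ + √(L² − r² sin²θ); with ω constant, a = ω²·d²x/dθ².
d²x/dθ² = −r cosθ − r²(cos2θ)/√u − r⁴ sin²2θ/(4u^{3/2}),  u = L² − r² sin²θ = 0.001441 m².
Substituting r = 0.0101 m, L = 0.0387 m, θ = 48.2°: d²x/dθ² = -0.0064794 m.
a = ω²·d²x/dθ² = (251.5)²·(-0.0064794) = -409.8 m/s²;  |a| = 409.8 m/s².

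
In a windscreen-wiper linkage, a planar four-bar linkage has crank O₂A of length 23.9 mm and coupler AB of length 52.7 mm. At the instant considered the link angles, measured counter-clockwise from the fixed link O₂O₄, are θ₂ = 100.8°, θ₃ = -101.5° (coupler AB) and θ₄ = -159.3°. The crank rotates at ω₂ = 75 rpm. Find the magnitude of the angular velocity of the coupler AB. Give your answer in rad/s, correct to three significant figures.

4.15

ω₂ = 7.854 rad/s (from 75 rpm).
Differentiating the loop-closure r₂e^{iθ₂}+r₃e^{iθ₃}=r₁+r₄e^{iθ₄} gives r₂ω₂e^{iθ₂}+r₃ω₃e^{iθ₃}=r₄ω₄e^{iθ₄}.
Eliminating the other unknown: ω₃ = r₂ω₂ sin(θ₄−θ₂) / [r₃ sin(θ₃−θ₄)].
Numerator sine = +0.98511; denominator sine = +0.84619.
Result = 0.0239·7.854·(+0.98511) / (0.0527·(+0.84619)) = +4.1466 rad/s; magnitude 4.1466 rad/s.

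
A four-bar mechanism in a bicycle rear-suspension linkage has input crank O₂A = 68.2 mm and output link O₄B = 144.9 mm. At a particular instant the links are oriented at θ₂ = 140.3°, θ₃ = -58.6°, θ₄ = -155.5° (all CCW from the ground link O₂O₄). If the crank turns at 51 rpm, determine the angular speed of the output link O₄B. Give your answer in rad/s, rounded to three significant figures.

0.820

ω₂ = 5.341 rad/s (from 51 rpm).
Differentiating the loop-closure r₂e^{iθ₂}+r₃e^{iθ₃}=r₁+r₄e^{iθ₄} gives r₂ω₂e^{iθ₂}+r₃ω₃e^{iθ₃}=r₄ω₄e^{iθ₄}.
Eliminating the other unknown: ω₄ = r₂ω₂ sin(θ₂−θ₃) / [r₄ sin(θ₄−θ₃)].
Numerator sine = -0.32392; denominator sine = -0.99276.
Result = 0.0682·5.341·(-0.32392) / (0.1449·(-0.99276)) = +0.82017 rad/s; magnitude 0.82017 rad/s.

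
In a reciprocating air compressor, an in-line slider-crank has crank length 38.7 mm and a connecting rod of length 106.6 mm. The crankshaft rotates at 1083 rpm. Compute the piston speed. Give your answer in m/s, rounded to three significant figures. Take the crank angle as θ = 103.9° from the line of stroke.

ω = 2π·1083/60 = 113.4 rad/s
For an in-line slider-crank, x = r cosθ + √(L² − r² sin²θ), so v = −rω sinθ·[1 + r cosθ/√(L² − r² sin²θ)].
With r = 0.0387 m, L = 0.1066 m, θ = 103.9°: √(L² − r² sin²θ) = 0.099761 m.
v = −0.0387·113.4·0.97072·[1 + 0.0387·-0.24023/0.099761] = -3.8635 m/s.
|v| = 3.8635 m/s.

3.86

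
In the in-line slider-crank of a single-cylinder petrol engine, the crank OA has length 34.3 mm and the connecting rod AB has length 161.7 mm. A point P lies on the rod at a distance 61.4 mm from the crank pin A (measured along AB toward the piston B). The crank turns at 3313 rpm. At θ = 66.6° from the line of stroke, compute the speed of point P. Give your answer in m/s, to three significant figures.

11.7

ω = 346.9 rad/s.  Crank-pin speed |V_A| = rω = 11.9 m/s, perpendicular to OA.
Rod angle: sinφ = −(r/L) sinθ ⇒ φ = -11.226°; ω_rod = −rω cosθ/√(L²−r²sin²θ) = -29.797 rad/s.
V_P = V_A + ω_rod × AP, with AP = 0.0614 m along the rod.
Components: V_Px = −rω sinθ − a·ω_rod·sinφ = -11.277 m/s;  V_Py = rω cosθ + a·ω_rod·cosφ = +2.9315 m/s.
|V_P| = √(V_Px² + V_Py²) = 11.652 m/s.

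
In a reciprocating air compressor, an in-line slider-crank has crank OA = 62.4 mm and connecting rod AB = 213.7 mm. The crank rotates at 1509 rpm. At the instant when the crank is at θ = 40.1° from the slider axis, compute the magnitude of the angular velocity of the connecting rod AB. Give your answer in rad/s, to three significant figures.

ω = 158 rad/s (converted from 1509 rpm).
The rod makes angle φ with the slider axis where L sinφ = r sinθ; differentiating, L cosφ·φ̇ = r ω cosθ.
L cosφ = √(L² − r² sin²θ) = 0.20989 m.
|ω_rod| = r ω |cosθ| / √(L² − r² sin²θ) = 0.0624·158·0.76492/0.20989 = 35.936 rad/s.

35.9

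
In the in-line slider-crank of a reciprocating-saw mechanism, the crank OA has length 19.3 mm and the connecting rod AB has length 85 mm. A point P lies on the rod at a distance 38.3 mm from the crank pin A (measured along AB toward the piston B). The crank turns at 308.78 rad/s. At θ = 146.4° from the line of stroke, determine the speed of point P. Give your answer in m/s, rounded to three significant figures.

4.07

ω = 308.8 rad/s.  Crank-pin speed |V_A| = rω = 5.9595 m/s, perpendicular to OA.
Rod angle: sinφ = −(r/L) sinθ ⇒ φ = -7.218°; ω_rod = −rω cosθ/√(L²−r²sin²θ) = +58.864 rad/s.
V_P = V_A + ω_rod × AP, with AP = 0.0383 m along the rod.
Components: V_Px = −rω sinθ − a·ω_rod·sinφ = -3.0146 m/s;  V_Py = rω cosθ + a·ω_rod·cosφ = -2.7271 m/s.
|V_P| = √(V_Px² + V_Py²) = 4.0651 m/s.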